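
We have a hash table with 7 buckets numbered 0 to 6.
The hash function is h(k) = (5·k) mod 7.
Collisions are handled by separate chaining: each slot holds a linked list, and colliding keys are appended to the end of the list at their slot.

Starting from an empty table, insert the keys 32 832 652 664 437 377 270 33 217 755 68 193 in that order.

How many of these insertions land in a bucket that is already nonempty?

6

Insert 32: h=6, bucket 6 empty → new chain.
Insert 832: h=2, bucket 2 empty → new chain.
Insert 652: h=5, bucket 5 empty → new chain.
Insert 664: h=2, bucket 2 nonempty → append to chain.
Insert 437: h=1, bucket 1 empty → new chain.
Insert 377: h=2, bucket 2 nonempty → append to chain.
Insert 270: h=6, bucket 6 nonempty → append to chain.
Insert 33: h=4, bucket 4 empty → new chain.
Insert 217: h=0, bucket 0 empty → new chain.
Insert 755: h=2, bucket 2 nonempty → append to chain.
Insert 68: h=4, bucket 4 nonempty → append to chain.
Insert 193: h=6, bucket 6 nonempty → append to chain.
Final buckets:
0: 217
1: 437
2: 832 -> 664 -> 377 -> 755
3: -
4: 33 -> 68
5: 652
6: 32 -> 270 -> 193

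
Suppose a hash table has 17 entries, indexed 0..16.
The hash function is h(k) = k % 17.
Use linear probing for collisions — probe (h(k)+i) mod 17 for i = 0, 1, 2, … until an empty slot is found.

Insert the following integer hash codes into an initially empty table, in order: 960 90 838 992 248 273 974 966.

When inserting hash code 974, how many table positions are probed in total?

Insert 960: h=8, slot 8 empty → index 8.
Insert 90: h=5, slot 5 empty → index 5.
Insert 838: h=5, slot 5 occupied → index 6.
Insert 992: h=6, slot 6 occupied → index 7.
Insert 248: h=10, slot 10 empty → index 10.
Insert 273: h=1, slot 1 empty → index 1.
Insert 974: h=5, slots 5,6,7,8 occupied → index 9.
Insert 966: h=14, slot 14 empty → index 14.
Table: [—, 273, —, —, —, 90, 838, 992, 960, 974, 248, —, —, —, 966, —, —]

5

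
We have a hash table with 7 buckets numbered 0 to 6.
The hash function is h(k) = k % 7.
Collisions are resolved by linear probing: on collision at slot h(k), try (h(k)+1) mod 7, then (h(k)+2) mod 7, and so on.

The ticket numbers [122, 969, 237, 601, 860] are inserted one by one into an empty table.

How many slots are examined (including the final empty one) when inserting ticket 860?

122: h=3 => slot 3
969: h=3, probe 3,4 => slot 4
237: h=6 => slot 6
601: h=6, probe 6,0 => slot 0
860: h=6, probe 6,0,1 => slot 1
Table: [601, 860, _, 122, 969, _, 237]

3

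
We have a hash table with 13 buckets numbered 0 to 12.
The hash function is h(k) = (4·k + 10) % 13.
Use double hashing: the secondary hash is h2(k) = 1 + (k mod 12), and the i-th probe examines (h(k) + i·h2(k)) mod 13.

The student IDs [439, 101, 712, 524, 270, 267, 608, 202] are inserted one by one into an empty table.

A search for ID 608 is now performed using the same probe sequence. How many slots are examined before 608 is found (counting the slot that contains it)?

Insert 439: h=11, slot 11 empty -> index 11.
Insert 101: h=11, h2=6, slot 11 occupied -> index 4.
Insert 712: h=11, h2=5, slot 11 occupied -> index 3.
Insert 524: h=0, slot 0 empty -> index 0.
Insert 270: h=11, h2=7, slot 11 occupied -> index 5.
Insert 267: h=12, slot 12 empty -> index 12.
Insert 608: h=11, h2=9, slot 11 occupied -> index 7.
Insert 202: h=12, h2=11, slot 12 occupied -> index 10.
Table: [524, ., ., 712, 101, 270, ., 608, ., ., 202, 439, 267]
Lookup 608: h=11, h2=9, probe 11,7 → found at 7.

2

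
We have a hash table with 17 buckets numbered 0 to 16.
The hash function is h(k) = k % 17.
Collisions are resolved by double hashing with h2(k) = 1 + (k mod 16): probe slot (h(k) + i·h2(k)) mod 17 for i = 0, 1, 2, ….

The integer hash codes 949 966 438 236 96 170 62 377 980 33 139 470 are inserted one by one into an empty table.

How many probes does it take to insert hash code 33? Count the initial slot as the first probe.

949 hashes to 14; slot 14 is free -> place at 14.
966 hashes to 14, h2=7; 14 taken -> place at 4.
438 hashes to 13; slot 13 is free -> place at 13.
236 hashes to 15; slot 15 is free -> place at 15.
96 hashes to 11; slot 11 is free -> place at 11.
170 hashes to 0; slot 0 is free -> place at 0.
62 hashes to 11, h2=15; 11 taken -> place at 9.
377 hashes to 3; slot 3 is free -> place at 3.
980 hashes to 11, h2=5; 11 taken -> place at 16.
33 hashes to 16, h2=2; 16 taken -> place at 1.
139 hashes to 3, h2=12; 3,15 taken -> place at 10.
470 hashes to 11, h2=7; 11,1 taken -> place at 8.
Table: [170, 33, ., 377, 966, ., ., ., 470, 62, 139, 96, ., 438, 949, 236, 980]

2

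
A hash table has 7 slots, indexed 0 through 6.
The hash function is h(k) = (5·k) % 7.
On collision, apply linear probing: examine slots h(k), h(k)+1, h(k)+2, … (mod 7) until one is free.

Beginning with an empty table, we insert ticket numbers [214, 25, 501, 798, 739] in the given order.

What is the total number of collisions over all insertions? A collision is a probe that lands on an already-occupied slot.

9

214 hashes to 6; slot 6 is free -> place at 6.
25 hashes to 6; 6 taken -> place at 0.
501 hashes to 6; 6,0 taken -> place at 1.
798 hashes to 0; 0,1 taken -> place at 2.
739 hashes to 6; 6,0,1,2 taken -> place at 3.
Table: [25, 501, 798, 739, ., ., 214]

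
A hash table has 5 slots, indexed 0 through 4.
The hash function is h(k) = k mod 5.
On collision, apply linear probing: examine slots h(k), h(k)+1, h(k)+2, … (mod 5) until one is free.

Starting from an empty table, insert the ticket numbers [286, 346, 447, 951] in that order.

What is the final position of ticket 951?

4

Insert 286: h=1, slot 1 empty => index 1.
Insert 346: h=1, slot 1 occupied => index 2.
Insert 447: h=2, slot 2 occupied => index 3.
Insert 951: h=1, slots 1,2,3 occupied => index 4.
Table: [., 286, 346, 447, 951]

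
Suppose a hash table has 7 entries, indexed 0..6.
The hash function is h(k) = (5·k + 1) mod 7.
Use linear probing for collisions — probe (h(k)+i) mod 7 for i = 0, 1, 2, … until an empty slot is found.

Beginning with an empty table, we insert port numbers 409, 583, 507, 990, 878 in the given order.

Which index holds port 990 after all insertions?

409: h=2 → slot 2
583: h=4 → slot 4
507: h=2, probe 2,3 → slot 3
990: h=2, probe 2,3,4,5 → slot 5
878: h=2, probe 2,3,4,5,6 → slot 6
Table: [-, -, 409, 507, 583, 990, 878]

5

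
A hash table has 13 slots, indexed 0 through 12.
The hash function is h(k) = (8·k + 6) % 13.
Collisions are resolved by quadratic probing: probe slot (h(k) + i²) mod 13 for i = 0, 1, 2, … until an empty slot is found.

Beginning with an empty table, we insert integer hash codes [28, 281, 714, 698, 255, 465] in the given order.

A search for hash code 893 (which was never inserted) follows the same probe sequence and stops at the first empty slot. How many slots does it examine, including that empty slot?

2

Insert 28: h=9, slot 9 empty -> index 9.
Insert 281: h=5, slot 5 empty -> index 5.
Insert 714: h=11, slot 11 empty -> index 11.
Insert 698: h=0, slot 0 empty -> index 0.
Insert 255: h=5, slot 5 occupied -> index 6.
Insert 465: h=8, slot 8 empty -> index 8.
Table: [698, ., ., ., ., 281, 255, ., 465, 28, ., 714, .]
Lookup 893: h=0, probe 0,1 → slot 1 empty, not found.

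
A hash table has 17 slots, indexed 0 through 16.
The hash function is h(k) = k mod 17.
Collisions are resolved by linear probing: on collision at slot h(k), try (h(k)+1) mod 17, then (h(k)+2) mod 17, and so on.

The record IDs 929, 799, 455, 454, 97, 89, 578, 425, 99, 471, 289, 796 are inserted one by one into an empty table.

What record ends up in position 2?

Insert 929: h=11, slot 11 empty => index 11.
Insert 799: h=0, slot 0 empty => index 0.
Insert 455: h=13, slot 13 empty => index 13.
Insert 454: h=12, slot 12 empty => index 12.
Insert 97: h=12, slots 12,13 occupied => index 14.
Insert 89: h=4, slot 4 empty => index 4.
Insert 578: h=0, slot 0 occupied => index 1.
Insert 425: h=0, slots 0,1 occupied => index 2.
Insert 99: h=14, slot 14 occupied => index 15.
Insert 471: h=12, slots 12,13,14,15 occupied => index 16.
Insert 289: h=0, slots 0,1,2 occupied => index 3.
Insert 796: h=14, slots 14,15,16,0,1,2,3,4 occupied => index 5.
Table: [799, 578, 425, 289, 89, 796, ∅, ∅, ∅, ∅, ∅, 929, 454, 455, 97, 99, 471]

425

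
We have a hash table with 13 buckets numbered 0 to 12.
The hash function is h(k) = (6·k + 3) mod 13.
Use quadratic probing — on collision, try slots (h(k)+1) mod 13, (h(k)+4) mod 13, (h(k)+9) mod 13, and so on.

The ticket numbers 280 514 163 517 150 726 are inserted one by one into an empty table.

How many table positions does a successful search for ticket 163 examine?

3

280: h=6 -> slot 6
514: h=6, probe 6,7 -> slot 7
163: h=6, probe 6,7,10 -> slot 10
517: h=11 -> slot 11
150: h=6, probe 6,7,10,2 -> slot 2
726: h=4 -> slot 4
Table: [∅, ∅, 150, ∅, 726, ∅, 280, 514, ∅, ∅, 163, 517, ∅]
Lookup 163: h=6, probe 6,7,10 → found at 10.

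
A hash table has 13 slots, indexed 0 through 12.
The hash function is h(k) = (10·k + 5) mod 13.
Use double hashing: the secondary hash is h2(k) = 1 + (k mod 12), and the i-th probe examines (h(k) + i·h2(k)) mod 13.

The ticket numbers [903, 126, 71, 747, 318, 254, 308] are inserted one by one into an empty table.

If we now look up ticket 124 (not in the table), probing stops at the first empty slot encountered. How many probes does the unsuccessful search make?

903 hashes to 0; slot 0 is free => place at 0.
126 hashes to 4; slot 4 is free => place at 4.
71 hashes to 0, h2=12; 0 taken => place at 12.
747 hashes to 0, h2=4; 0,4 taken => place at 8.
318 hashes to 0, h2=7; 0 taken => place at 7.
254 hashes to 10; slot 10 is free => place at 10.
308 hashes to 4, h2=9; 4,0 taken => place at 9.
Table: [903, -, -, -, 126, -, -, 318, 747, 308, 254, -, 71]
Lookup 124: h=10, h2=5, probe 10,2 → slot 2 empty, not found.

2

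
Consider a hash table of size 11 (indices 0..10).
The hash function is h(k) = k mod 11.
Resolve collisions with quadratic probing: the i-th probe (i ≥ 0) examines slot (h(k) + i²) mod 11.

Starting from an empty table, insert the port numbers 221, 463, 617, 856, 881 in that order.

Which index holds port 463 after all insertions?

2

Insert 221: h=1, slot 1 empty -> index 1.
Insert 463: h=1, slot 1 occupied -> index 2.
Insert 617: h=1, slots 1,2 occupied -> index 5.
Insert 856: h=9, slot 9 empty -> index 9.
Insert 881: h=1, slots 1,2,5 occupied -> index 10.
Table: [., 221, 463, ., ., 617, ., ., ., 856, 881]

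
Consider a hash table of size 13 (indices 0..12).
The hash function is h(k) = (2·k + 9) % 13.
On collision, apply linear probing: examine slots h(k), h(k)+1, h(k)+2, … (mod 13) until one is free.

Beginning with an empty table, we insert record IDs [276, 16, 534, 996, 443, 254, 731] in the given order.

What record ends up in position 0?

Insert 276: h=2, slot 2 empty → index 2.
Insert 16: h=2, slot 2 occupied → index 3.
Insert 534: h=11, slot 11 empty → index 11.
Insert 996: h=12, slot 12 empty → index 12.
Insert 443: h=11, slots 11,12 occupied → index 0.
Insert 254: h=10, slot 10 empty → index 10.
Insert 731: h=2, slots 2,3 occupied → index 4.
Table: [443, ∅, 276, 16, 731, ∅, ∅, ∅, ∅, ∅, 254, 534, 996]

443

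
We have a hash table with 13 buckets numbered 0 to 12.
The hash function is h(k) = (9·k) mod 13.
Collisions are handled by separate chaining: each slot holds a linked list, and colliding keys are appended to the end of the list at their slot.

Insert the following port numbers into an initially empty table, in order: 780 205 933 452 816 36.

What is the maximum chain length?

780 → bucket 0
205 → bucket 12
933 → bucket 12 (collision)
452 → bucket 12 (collision)
816 → bucket 12 (collision)
36 → bucket 12 (collision)
Final buckets:
0: 780
1: _
2: _
3: _
4: _
5: _
6: _
7: _
8: _
9: _
10: _
11: _
12: 205 -> 933 -> 452 -> 816 -> 36

5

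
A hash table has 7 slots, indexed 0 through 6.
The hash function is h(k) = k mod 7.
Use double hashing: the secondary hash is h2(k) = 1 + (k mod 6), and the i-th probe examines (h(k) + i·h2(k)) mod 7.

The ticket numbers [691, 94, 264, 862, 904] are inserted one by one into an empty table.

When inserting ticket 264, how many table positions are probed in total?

691: h=5 → slot 5
94: h=3 → slot 3
264: h=5, h2=1, probe 5,6 → slot 6
862: h=1 → slot 1
904: h=1, h2=5, probe 1,6,4 → slot 4
Table: [_, 862, _, 94, 904, 691, 264]

2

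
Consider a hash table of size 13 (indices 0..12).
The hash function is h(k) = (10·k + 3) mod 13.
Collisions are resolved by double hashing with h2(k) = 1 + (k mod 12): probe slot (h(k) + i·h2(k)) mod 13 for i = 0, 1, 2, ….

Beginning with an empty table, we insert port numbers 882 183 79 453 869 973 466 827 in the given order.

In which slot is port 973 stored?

882 hashes to 9; slot 9 is free → place at 9.
183 hashes to 0; slot 0 is free → place at 0.
79 hashes to 0, h2=8; 0 taken → place at 8.
453 hashes to 9, h2=10; 9 taken → place at 6.
869 hashes to 9, h2=6; 9 taken → place at 2.
973 hashes to 9, h2=2; 9 taken → place at 11.
466 hashes to 9, h2=11; 9 taken → place at 7.
827 hashes to 5; slot 5 is free → place at 5.
Table: [183, ., 869, ., ., 827, 453, 466, 79, 882, ., 973, .]

11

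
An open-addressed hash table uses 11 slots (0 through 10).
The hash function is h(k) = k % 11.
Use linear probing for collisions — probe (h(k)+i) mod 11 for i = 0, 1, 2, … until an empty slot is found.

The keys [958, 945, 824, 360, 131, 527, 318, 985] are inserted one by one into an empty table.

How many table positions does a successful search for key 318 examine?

6

958: h=1 -> slot 1
945: h=10 -> slot 10
824: h=10, probe 10,0 -> slot 0
360: h=8 -> slot 8
131: h=10, probe 10,0,1,2 -> slot 2
527: h=10, probe 10,0,1,2,3 -> slot 3
318: h=10, probe 10,0,1,2,3,4 -> slot 4
985: h=6 -> slot 6
Table: [824, 958, 131, 527, 318, —, 985, —, 360, —, 945]
Lookup 318: h=10, probe 10,0,1,2,3,4 → found at 4.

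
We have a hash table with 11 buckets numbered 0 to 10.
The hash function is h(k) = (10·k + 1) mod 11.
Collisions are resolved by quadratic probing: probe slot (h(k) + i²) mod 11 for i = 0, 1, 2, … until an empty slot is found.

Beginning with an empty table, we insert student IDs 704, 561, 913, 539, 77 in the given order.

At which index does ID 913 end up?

5

704: h=1 → slot 1
561: h=1, probe 1,2 → slot 2
913: h=1, probe 1,2,5 → slot 5
539: h=1, probe 1,2,5,10 → slot 10
77: h=1, probe 1,2,5,10,6 → slot 6
Table: [., 704, 561, ., ., 913, 77, ., ., ., 539]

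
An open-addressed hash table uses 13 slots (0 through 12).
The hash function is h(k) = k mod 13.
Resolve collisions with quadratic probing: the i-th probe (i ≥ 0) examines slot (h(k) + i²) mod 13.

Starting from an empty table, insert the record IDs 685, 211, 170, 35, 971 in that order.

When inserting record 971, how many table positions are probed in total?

685: h=9 → slot 9
211: h=3 → slot 3
170: h=1 → slot 1
35: h=9, probe 9,10 → slot 10
971: h=9, probe 9,10,0 → slot 0
Table: [971, 170, -, 211, -, -, -, -, -, 685, 35, -, -]

3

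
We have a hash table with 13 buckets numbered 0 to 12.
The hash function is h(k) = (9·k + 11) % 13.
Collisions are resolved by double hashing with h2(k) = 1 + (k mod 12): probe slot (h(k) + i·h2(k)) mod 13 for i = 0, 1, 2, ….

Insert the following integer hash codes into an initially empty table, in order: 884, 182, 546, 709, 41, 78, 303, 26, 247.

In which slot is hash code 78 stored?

12

Insert 884: h=11, slot 11 empty -> index 11.
Insert 182: h=11, h2=3, slot 11 occupied -> index 1.
Insert 546: h=11, h2=7, slot 11 occupied -> index 5.
Insert 709: h=9, slot 9 empty -> index 9.
Insert 41: h=3, slot 3 empty -> index 3.
Insert 78: h=11, h2=7, slots 11,5 occupied -> index 12.
Insert 303: h=8, slot 8 empty -> index 8.
Insert 26: h=11, h2=3, slots 11,1 occupied -> index 4.
Insert 247: h=11, h2=8, slot 11 occupied -> index 6.
Table: [—, 182, —, 41, 26, 546, 247, —, 303, 709, —, 884, 78]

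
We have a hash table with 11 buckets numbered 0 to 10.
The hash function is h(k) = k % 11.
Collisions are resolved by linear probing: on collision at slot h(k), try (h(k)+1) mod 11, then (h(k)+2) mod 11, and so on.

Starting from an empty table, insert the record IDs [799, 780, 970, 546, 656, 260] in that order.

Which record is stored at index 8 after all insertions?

546

799: h=7 => slot 7
780: h=10 => slot 10
970: h=2 => slot 2
546: h=7, probe 7,8 => slot 8
656: h=7, probe 7,8,9 => slot 9
260: h=7, probe 7,8,9,10,0 => slot 0
Table: [260, ., 970, ., ., ., ., 799, 546, 656, 780]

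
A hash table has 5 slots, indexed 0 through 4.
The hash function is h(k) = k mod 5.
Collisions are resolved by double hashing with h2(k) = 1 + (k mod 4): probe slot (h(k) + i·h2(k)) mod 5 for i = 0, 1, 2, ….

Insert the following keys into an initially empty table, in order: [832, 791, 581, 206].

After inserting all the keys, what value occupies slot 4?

206

832: h=2 → slot 2
791: h=1 → slot 1
581: h=1, h2=2, probe 1,3 → slot 3
206: h=1, h2=3, probe 1,4 → slot 4
Table: [∅, 791, 832, 581, 206]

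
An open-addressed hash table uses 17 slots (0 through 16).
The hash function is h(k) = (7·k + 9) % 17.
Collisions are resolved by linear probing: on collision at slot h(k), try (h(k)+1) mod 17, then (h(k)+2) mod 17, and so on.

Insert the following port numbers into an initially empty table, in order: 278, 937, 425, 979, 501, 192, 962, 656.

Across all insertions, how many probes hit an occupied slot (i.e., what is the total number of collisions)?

278 hashes to 0; slot 0 is free -> place at 0.
937 hashes to 6; slot 6 is free -> place at 6.
425 hashes to 9; slot 9 is free -> place at 9.
979 hashes to 11; slot 11 is free -> place at 11.
501 hashes to 14; slot 14 is free -> place at 14.
192 hashes to 10; slot 10 is free -> place at 10.
962 hashes to 11; 11 taken -> place at 12.
656 hashes to 11; 11,12 taken -> place at 13.
Table: [278, ∅, ∅, ∅, ∅, ∅, 937, ∅, ∅, 425, 192, 979, 962, 656, 501, ∅, ∅]

3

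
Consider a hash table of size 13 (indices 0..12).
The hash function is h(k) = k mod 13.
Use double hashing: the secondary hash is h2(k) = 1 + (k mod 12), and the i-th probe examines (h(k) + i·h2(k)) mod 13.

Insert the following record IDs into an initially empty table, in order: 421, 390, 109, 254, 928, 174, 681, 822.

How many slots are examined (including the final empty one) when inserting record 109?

421: h=5 => slot 5
390: h=0 => slot 0
109: h=5, h2=2, probe 5,7 => slot 7
254: h=7, h2=3, probe 7,10 => slot 10
928: h=5, h2=5, probe 5,10,2 => slot 2
174: h=5, h2=7, probe 5,12 => slot 12
681: h=5, h2=10, probe 5,2,12,9 => slot 9
822: h=3 => slot 3
Table: [390, ∅, 928, 822, ∅, 421, ∅, 109, ∅, 681, 254, ∅, 174]

2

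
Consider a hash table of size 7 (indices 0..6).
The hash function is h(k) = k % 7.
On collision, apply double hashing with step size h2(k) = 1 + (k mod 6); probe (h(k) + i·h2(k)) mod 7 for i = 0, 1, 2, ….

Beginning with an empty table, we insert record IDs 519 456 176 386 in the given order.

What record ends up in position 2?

456

Insert 519: h=1, slot 1 empty => index 1.
Insert 456: h=1, h2=1, slot 1 occupied => index 2.
Insert 176: h=1, h2=3, slot 1 occupied => index 4.
Insert 386: h=1, h2=3, slots 1,4 occupied => index 0.
Table: [386, 519, 456, —, 176, —, —]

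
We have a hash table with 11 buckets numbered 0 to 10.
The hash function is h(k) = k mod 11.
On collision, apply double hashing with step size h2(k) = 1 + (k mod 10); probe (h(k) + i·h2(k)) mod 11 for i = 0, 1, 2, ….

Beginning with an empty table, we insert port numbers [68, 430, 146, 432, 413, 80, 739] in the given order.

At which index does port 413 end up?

68: h=2 -> slot 2
430: h=1 -> slot 1
146: h=3 -> slot 3
432: h=3, h2=3, probe 3,6 -> slot 6
413: h=6, h2=4, probe 6,10 -> slot 10
80: h=3, h2=1, probe 3,4 -> slot 4
739: h=2, h2=10, probe 2,1,0 -> slot 0
Table: [739, 430, 68, 146, 80, -, 432, -, -, -, 413]

10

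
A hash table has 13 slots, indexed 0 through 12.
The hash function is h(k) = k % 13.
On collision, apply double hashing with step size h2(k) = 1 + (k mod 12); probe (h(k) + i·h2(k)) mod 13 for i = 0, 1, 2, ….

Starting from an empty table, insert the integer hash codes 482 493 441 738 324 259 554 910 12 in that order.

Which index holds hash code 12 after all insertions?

2

482 hashes to 1; slot 1 is free -> place at 1.
493 hashes to 12; slot 12 is free -> place at 12.
441 hashes to 12, h2=10; 12 taken -> place at 9.
738 hashes to 10; slot 10 is free -> place at 10.
324 hashes to 12, h2=1; 12 taken -> place at 0.
259 hashes to 12, h2=8; 12 taken -> place at 7.
554 hashes to 8; slot 8 is free -> place at 8.
910 hashes to 0, h2=11; 0 taken -> place at 11.
12 hashes to 12, h2=1; 12,0,1 taken -> place at 2.
Table: [324, 482, 12, —, —, —, —, 259, 554, 441, 738, 910, 493]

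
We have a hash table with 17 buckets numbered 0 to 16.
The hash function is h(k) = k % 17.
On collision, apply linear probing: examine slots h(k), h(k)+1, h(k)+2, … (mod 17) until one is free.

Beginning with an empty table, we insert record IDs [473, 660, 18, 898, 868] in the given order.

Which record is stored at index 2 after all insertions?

Insert 473: h=14, slot 14 empty → index 14.
Insert 660: h=14, slot 14 occupied → index 15.
Insert 18: h=1, slot 1 empty → index 1.
Insert 898: h=14, slots 14,15 occupied → index 16.
Insert 868: h=1, slot 1 occupied → index 2.
Table: [∅, 18, 868, ∅, ∅, ∅, ∅, ∅, ∅, ∅, ∅, ∅, ∅, ∅, 473, 660, 898]

868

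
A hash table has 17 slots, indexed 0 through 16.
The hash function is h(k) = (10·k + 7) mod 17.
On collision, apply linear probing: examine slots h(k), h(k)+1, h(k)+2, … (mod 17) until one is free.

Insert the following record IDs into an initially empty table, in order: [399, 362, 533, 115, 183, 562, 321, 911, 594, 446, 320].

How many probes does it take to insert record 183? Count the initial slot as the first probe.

3

399 hashes to 2; slot 2 is free -> place at 2.
362 hashes to 6; slot 6 is free -> place at 6.
533 hashes to 16; slot 16 is free -> place at 16.
115 hashes to 1; slot 1 is free -> place at 1.
183 hashes to 1; 1,2 taken -> place at 3.
562 hashes to 0; slot 0 is free -> place at 0.
321 hashes to 4; slot 4 is free -> place at 4.
911 hashes to 5; slot 5 is free -> place at 5.
594 hashes to 14; slot 14 is free -> place at 14.
446 hashes to 13; slot 13 is free -> place at 13.
320 hashes to 11; slot 11 is free -> place at 11.
Table: [562, 115, 399, 183, 321, 911, 362, _, _, _, _, 320, _, 446, 594, _, 533]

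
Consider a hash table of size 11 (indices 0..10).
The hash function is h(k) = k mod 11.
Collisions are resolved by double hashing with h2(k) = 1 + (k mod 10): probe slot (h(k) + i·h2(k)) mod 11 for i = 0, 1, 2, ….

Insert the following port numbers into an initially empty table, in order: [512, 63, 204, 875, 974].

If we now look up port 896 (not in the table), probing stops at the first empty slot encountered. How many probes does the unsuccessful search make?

4

Insert 512: h=6, slot 6 empty -> index 6.
Insert 63: h=8, slot 8 empty -> index 8.
Insert 204: h=6, h2=5, slot 6 occupied -> index 0.
Insert 875: h=6, h2=6, slot 6 occupied -> index 1.
Insert 974: h=6, h2=5, slots 6,0 occupied -> index 5.
Table: [204, 875, -, -, -, 974, 512, -, 63, -, -]
Lookup 896: h=5, h2=7, probe 5,1,8,4 → slot 4 empty, not found.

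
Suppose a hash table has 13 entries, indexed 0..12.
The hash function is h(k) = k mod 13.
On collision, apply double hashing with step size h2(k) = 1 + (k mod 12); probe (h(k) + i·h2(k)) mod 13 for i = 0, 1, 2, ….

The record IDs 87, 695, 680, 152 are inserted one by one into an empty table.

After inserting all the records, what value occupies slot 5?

87 hashes to 9; slot 9 is free -> place at 9.
695 hashes to 6; slot 6 is free -> place at 6.
680 hashes to 4; slot 4 is free -> place at 4.
152 hashes to 9, h2=9; 9 taken -> place at 5.
Table: [—, —, —, —, 680, 152, 695, —, —, 87, —, —, —]

152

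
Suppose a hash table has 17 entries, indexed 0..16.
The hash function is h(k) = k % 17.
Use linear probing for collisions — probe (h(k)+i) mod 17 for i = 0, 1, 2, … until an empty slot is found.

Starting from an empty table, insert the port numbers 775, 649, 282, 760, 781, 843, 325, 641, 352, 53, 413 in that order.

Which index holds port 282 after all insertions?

775: h=10 -> slot 10
649: h=3 -> slot 3
282: h=10, probe 10,11 -> slot 11
760: h=12 -> slot 12
781: h=16 -> slot 16
843: h=10, probe 10,11,12,13 -> slot 13
325: h=2 -> slot 2
641: h=12, probe 12,13,14 -> slot 14
352: h=12, probe 12,13,14,15 -> slot 15
53: h=2, probe 2,3,4 -> slot 4
413: h=5 -> slot 5
Table: [∅, ∅, 325, 649, 53, 413, ∅, ∅, ∅, ∅, 775, 282, 760, 843, 641, 352, 781]

11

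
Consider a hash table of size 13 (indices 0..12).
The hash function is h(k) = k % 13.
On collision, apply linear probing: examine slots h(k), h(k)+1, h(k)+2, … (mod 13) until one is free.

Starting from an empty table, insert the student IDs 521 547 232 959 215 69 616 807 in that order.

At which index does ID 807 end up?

3

521 hashes to 1; slot 1 is free -> place at 1.
547 hashes to 1; 1 taken -> place at 2.
232 hashes to 11; slot 11 is free -> place at 11.
959 hashes to 10; slot 10 is free -> place at 10.
215 hashes to 7; slot 7 is free -> place at 7.
69 hashes to 4; slot 4 is free -> place at 4.
616 hashes to 5; slot 5 is free -> place at 5.
807 hashes to 1; 1,2 taken -> place at 3.
Table: [-, 521, 547, 807, 69, 616, -, 215, -, -, 959, 232, -]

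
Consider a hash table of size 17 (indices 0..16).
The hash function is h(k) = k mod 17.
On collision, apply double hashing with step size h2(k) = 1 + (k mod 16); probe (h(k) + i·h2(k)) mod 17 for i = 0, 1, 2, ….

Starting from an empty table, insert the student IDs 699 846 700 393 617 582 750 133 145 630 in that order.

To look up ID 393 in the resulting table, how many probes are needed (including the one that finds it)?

2

699 hashes to 2; slot 2 is free → place at 2.
846 hashes to 13; slot 13 is free → place at 13.
700 hashes to 3; slot 3 is free → place at 3.
393 hashes to 2, h2=10; 2 taken → place at 12.
617 hashes to 5; slot 5 is free → place at 5.
582 hashes to 4; slot 4 is free → place at 4.
750 hashes to 2, h2=15; 2 taken → place at 0.
133 hashes to 14; slot 14 is free → place at 14.
145 hashes to 9; slot 9 is free → place at 9.
630 hashes to 1; slot 1 is free → place at 1.
Table: [750, 630, 699, 700, 582, 617, ∅, ∅, ∅, 145, ∅, ∅, 393, 846, 133, ∅, ∅]
Lookup 393: h=2, h2=10, probe 2,12 → found at 12.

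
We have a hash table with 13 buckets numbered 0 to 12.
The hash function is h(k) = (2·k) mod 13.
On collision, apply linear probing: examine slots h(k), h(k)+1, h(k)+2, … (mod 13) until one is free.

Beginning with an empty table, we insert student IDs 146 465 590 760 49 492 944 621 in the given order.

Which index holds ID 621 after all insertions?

146: h=6 -> slot 6
465: h=7 -> slot 7
590: h=10 -> slot 10
760: h=12 -> slot 12
49: h=7, probe 7,8 -> slot 8
492: h=9 -> slot 9
944: h=3 -> slot 3
621: h=7, probe 7,8,9,10,11 -> slot 11
Table: [., ., ., 944, ., ., 146, 465, 49, 492, 590, 621, 760]

11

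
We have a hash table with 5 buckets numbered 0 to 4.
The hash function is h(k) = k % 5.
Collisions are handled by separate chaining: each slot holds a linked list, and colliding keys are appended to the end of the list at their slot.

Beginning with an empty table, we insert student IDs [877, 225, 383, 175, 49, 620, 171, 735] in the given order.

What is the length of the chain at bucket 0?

877 -> bucket 2
225 -> bucket 0
383 -> bucket 3
175 -> bucket 0 (collision)
49 -> bucket 4
620 -> bucket 0 (collision)
171 -> bucket 1
735 -> bucket 0 (collision)
Final buckets:
0: 225 -> 175 -> 620 -> 735
1: 171
2: 877
3: 383
4: 49

4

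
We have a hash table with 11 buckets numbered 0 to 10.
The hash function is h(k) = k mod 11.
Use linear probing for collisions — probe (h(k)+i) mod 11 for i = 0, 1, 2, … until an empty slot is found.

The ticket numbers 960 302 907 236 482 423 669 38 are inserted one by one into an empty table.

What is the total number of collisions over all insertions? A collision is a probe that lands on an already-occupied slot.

13

Insert 960: h=3, slot 3 empty -> index 3.
Insert 302: h=5, slot 5 empty -> index 5.
Insert 907: h=5, slot 5 occupied -> index 6.
Insert 236: h=5, slots 5,6 occupied -> index 7.
Insert 482: h=9, slot 9 empty -> index 9.
Insert 423: h=5, slots 5,6,7 occupied -> index 8.
Insert 669: h=9, slot 9 occupied -> index 10.
Insert 38: h=5, slots 5,6,7,8,9,10 occupied -> index 0.
Table: [38, ., ., 960, ., 302, 907, 236, 423, 482, 669]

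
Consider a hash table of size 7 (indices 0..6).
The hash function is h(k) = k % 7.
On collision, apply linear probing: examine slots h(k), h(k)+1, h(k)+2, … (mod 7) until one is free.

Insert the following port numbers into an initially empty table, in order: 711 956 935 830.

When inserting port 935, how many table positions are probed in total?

711 hashes to 4; slot 4 is free -> place at 4.
956 hashes to 4; 4 taken -> place at 5.
935 hashes to 4; 4,5 taken -> place at 6.
830 hashes to 4; 4,5,6 taken -> place at 0.
Table: [830, _, _, _, 711, 956, 935]

3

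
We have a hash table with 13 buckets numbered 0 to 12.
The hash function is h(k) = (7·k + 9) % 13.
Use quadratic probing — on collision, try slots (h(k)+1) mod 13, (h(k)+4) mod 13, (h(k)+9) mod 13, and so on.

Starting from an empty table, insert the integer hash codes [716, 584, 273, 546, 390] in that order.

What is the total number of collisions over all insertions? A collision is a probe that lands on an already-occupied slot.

3

Insert 716: h=3, slot 3 empty -> index 3.
Insert 584: h=2, slot 2 empty -> index 2.
Insert 273: h=9, slot 9 empty -> index 9.
Insert 546: h=9, slot 9 occupied -> index 10.
Insert 390: h=9, slots 9,10 occupied -> index 0.
Table: [390, -, 584, 716, -, -, -, -, -, 273, 546, -, -]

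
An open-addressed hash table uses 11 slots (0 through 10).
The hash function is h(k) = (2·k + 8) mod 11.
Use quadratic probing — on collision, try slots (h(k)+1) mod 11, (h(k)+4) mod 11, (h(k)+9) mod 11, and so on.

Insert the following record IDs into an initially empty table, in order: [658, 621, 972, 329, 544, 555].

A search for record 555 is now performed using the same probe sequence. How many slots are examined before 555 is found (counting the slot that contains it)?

3

658: h=4 -> slot 4
621: h=7 -> slot 7
972: h=5 -> slot 5
329: h=6 -> slot 6
544: h=7, probe 7,8 -> slot 8
555: h=7, probe 7,8,0 -> slot 0
Table: [555, —, —, —, 658, 972, 329, 621, 544, —, —]
Lookup 555: h=7, probe 7,8,0 → found at 0.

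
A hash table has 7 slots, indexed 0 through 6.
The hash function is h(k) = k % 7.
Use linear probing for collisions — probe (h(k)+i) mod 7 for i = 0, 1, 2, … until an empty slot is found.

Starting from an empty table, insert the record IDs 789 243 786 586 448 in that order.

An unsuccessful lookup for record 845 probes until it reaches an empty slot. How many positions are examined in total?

789 hashes to 5; slot 5 is free => place at 5.
243 hashes to 5; 5 taken => place at 6.
786 hashes to 2; slot 2 is free => place at 2.
586 hashes to 5; 5,6 taken => place at 0.
448 hashes to 0; 0 taken => place at 1.
Table: [586, 448, 786, _, _, 789, 243]
Lookup 845: h=5, probe 5,6,0,1,2,3 → slot 3 empty, not found.

6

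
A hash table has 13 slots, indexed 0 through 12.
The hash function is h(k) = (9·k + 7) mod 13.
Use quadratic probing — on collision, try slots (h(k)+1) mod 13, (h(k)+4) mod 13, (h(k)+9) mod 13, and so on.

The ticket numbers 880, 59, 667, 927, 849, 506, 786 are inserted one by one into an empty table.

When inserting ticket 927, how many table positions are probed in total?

3

880 hashes to 10; slot 10 is free → place at 10.
59 hashes to 5; slot 5 is free → place at 5.
667 hashes to 4; slot 4 is free → place at 4.
927 hashes to 4; 4,5 taken → place at 8.
849 hashes to 4; 4,5,8 taken → place at 0.
506 hashes to 11; slot 11 is free → place at 11.
786 hashes to 9; slot 9 is free → place at 9.
Table: [849, ∅, ∅, ∅, 667, 59, ∅, ∅, 927, 786, 880, 506, ∅]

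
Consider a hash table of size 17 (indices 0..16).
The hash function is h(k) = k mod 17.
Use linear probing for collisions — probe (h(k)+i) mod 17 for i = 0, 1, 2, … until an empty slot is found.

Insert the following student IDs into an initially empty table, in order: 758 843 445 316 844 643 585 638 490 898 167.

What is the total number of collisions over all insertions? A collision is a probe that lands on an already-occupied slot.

11

758 hashes to 10; slot 10 is free → place at 10.
843 hashes to 10; 10 taken → place at 11.
445 hashes to 3; slot 3 is free → place at 3.
316 hashes to 10; 10,11 taken → place at 12.
844 hashes to 11; 11,12 taken → place at 13.
643 hashes to 14; slot 14 is free → place at 14.
585 hashes to 7; slot 7 is free → place at 7.
638 hashes to 9; slot 9 is free → place at 9.
490 hashes to 14; 14 taken → place at 15.
898 hashes to 14; 14,15 taken → place at 16.
167 hashes to 14; 14,15,16 taken → place at 0.
Table: [167, _, _, 445, _, _, _, 585, _, 638, 758, 843, 316, 844, 643, 490, 898]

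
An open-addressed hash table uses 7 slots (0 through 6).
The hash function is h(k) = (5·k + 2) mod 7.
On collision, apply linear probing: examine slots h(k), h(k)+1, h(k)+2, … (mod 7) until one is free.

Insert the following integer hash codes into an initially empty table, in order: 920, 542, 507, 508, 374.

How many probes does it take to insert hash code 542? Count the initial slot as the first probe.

920 hashes to 3; slot 3 is free -> place at 3.
542 hashes to 3; 3 taken -> place at 4.
507 hashes to 3; 3,4 taken -> place at 5.
508 hashes to 1; slot 1 is free -> place at 1.
374 hashes to 3; 3,4,5 taken -> place at 6.
Table: [∅, 508, ∅, 920, 542, 507, 374]

2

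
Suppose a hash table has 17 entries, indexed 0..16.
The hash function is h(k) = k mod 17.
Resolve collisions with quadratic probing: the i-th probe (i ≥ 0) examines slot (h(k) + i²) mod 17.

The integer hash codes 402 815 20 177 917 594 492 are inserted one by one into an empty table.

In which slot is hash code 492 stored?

402 hashes to 11; slot 11 is free → place at 11.
815 hashes to 16; slot 16 is free → place at 16.
20 hashes to 3; slot 3 is free → place at 3.
177 hashes to 7; slot 7 is free → place at 7.
917 hashes to 16; 16 taken → place at 0.
594 hashes to 16; 16,0,3 taken → place at 8.
492 hashes to 16; 16,0,3,8 taken → place at 15.
Table: [917, ∅, ∅, 20, ∅, ∅, ∅, 177, 594, ∅, ∅, 402, ∅, ∅, ∅, 492, 815]

15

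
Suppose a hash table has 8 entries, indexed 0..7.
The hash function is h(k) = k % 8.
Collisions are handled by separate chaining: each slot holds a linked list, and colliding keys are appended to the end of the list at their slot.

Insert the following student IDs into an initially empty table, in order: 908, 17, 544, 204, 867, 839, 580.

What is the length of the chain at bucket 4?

Insert 908: h=4, bucket 4 empty -> new chain.
Insert 17: h=1, bucket 1 empty -> new chain.
Insert 544: h=0, bucket 0 empty -> new chain.
Insert 204: h=4, bucket 4 nonempty -> append to chain.
Insert 867: h=3, bucket 3 empty -> new chain.
Insert 839: h=7, bucket 7 empty -> new chain.
Insert 580: h=4, bucket 4 nonempty -> append to chain.
Final buckets:
0: 544
1: 17
2: .
3: 867
4: 908 -> 204 -> 580
5: .
6: .
7: 839

3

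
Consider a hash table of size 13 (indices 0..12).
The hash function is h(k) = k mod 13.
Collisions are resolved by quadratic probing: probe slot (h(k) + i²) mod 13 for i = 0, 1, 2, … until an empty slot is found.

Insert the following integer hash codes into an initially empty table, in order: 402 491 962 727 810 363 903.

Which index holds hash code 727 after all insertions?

402: h=12 -> slot 12
491: h=10 -> slot 10
962: h=0 -> slot 0
727: h=12, probe 12,0,3 -> slot 3
810: h=4 -> slot 4
363: h=12, probe 12,0,3,8 -> slot 8
903: h=6 -> slot 6
Table: [962, ∅, ∅, 727, 810, ∅, 903, ∅, 363, ∅, 491, ∅, 402]

3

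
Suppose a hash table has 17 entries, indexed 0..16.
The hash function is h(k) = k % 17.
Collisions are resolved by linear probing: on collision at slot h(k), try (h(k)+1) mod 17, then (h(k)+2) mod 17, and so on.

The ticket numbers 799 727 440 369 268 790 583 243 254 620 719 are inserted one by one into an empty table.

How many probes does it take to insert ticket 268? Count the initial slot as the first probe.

799: h=0 => slot 0
727: h=13 => slot 13
440: h=15 => slot 15
369: h=12 => slot 12
268: h=13, probe 13,14 => slot 14
790: h=8 => slot 8
583: h=5 => slot 5
243: h=5, probe 5,6 => slot 6
254: h=16 => slot 16
620: h=8, probe 8,9 => slot 9
719: h=5, probe 5,6,7 => slot 7
Table: [799, -, -, -, -, 583, 243, 719, 790, 620, -, -, 369, 727, 268, 440, 254]

2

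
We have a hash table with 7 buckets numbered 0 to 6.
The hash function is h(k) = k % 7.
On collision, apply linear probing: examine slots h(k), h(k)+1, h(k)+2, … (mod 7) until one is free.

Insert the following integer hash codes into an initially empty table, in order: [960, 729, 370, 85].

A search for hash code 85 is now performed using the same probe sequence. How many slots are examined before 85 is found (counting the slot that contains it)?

960 hashes to 1; slot 1 is free → place at 1.
729 hashes to 1; 1 taken → place at 2.
370 hashes to 6; slot 6 is free → place at 6.
85 hashes to 1; 1,2 taken → place at 3.
Table: [., 960, 729, 85, ., ., 370]
Lookup 85: h=1, probe 1,2,3 → found at 3.

3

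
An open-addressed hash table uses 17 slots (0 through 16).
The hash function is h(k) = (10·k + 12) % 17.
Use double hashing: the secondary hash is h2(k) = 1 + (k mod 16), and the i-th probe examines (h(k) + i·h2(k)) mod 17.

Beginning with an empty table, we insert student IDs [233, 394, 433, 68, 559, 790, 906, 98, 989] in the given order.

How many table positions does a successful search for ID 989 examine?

233 hashes to 13; slot 13 is free => place at 13.
394 hashes to 8; slot 8 is free => place at 8.
433 hashes to 7; slot 7 is free => place at 7.
68 hashes to 12; slot 12 is free => place at 12.
559 hashes to 9; slot 9 is free => place at 9.
790 hashes to 7, h2=7; 7 taken => place at 14.
906 hashes to 11; slot 11 is free => place at 11.
98 hashes to 6; slot 6 is free => place at 6.
989 hashes to 8, h2=14; 8 taken => place at 5.
Table: [., ., ., ., ., 989, 98, 433, 394, 559, ., 906, 68, 233, 790, ., .]
Lookup 989: h=8, h2=14, probe 8,5 → found at 5.

2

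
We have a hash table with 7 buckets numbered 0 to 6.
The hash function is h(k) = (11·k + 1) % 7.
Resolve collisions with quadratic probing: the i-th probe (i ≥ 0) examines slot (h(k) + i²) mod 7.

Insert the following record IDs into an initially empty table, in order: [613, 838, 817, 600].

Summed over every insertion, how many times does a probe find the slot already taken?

3

613 hashes to 3; slot 3 is free => place at 3.
838 hashes to 0; slot 0 is free => place at 0.
817 hashes to 0; 0 taken => place at 1.
600 hashes to 0; 0,1 taken => place at 4.
Table: [838, 817, _, 613, 600, _, _]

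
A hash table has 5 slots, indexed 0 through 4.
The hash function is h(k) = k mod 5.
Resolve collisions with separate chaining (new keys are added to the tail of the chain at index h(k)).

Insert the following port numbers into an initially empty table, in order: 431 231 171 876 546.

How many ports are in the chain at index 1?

5

Insert 431: h=1, bucket 1 empty -> new chain.
Insert 231: h=1, bucket 1 nonempty -> append to chain.
Insert 171: h=1, bucket 1 nonempty -> append to chain.
Insert 876: h=1, bucket 1 nonempty -> append to chain.
Insert 546: h=1, bucket 1 nonempty -> append to chain.
Final buckets:
0: ∅
1: 431 -> 231 -> 171 -> 876 -> 546
2: ∅
3: ∅
4: ∅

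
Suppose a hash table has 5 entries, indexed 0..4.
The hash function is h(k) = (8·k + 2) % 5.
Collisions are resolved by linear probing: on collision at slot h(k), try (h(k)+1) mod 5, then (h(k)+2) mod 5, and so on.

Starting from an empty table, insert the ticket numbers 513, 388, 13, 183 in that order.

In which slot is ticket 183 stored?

513 hashes to 1; slot 1 is free -> place at 1.
388 hashes to 1; 1 taken -> place at 2.
13 hashes to 1; 1,2 taken -> place at 3.
183 hashes to 1; 1,2,3 taken -> place at 4.
Table: [-, 513, 388, 13, 183]

4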